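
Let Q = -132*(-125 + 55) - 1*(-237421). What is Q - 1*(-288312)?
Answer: 534973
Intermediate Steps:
Q = 246661 (Q = -132*(-70) + 237421 = 9240 + 237421 = 246661)
Q - 1*(-288312) = 246661 - 1*(-288312) = 246661 + 288312 = 534973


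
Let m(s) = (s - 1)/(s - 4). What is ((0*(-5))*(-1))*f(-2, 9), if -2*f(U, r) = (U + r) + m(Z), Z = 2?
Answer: 0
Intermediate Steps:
m(s) = (-1 + s)/(-4 + s)
f(U, r) = 1/4 - U/2 - r/2 (f(U, r) = -((U + r) + (-1 + 2)/(-4 + 2))/2 = -((U + r) + 1/(-2))/2 = -((U + r) - 1/2*1)/2 = -((U + r) - 1/2)/2 = -(-1/2 + U + r)/2 = 1/4 - U/2 - r/2)
((0*(-5))*(-1))*f(-2, 9) = ((0*(-5))*(-1))*(1/4 - 1/2*(-2) - 1/2*9) = (0*(-1))*(1/4 + 1 - 9/2) = 0*(-13/4) = 0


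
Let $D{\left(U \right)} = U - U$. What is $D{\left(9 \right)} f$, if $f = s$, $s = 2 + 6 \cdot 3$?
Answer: $0$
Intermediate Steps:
$s = 20$ ($s = 2 + 18 = 20$)
$D{\left(U \right)} = 0$
$f = 20$
$D{\left(9 \right)} f = 0 \cdot 20 = 0$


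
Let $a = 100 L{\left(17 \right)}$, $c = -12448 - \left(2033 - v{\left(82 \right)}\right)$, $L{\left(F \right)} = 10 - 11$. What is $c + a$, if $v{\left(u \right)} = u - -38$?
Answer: $-14461$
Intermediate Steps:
$L{\left(F \right)} = -1$ ($L{\left(F \right)} = 10 - 11 = -1$)
$v{\left(u \right)} = 38 + u$ ($v{\left(u \right)} = u + 38 = 38 + u$)
$c = -14361$ ($c = -12448 - \left(2033 - \left(38 + 82\right)\right) = -12448 - \left(2033 - 120\right) = -12448 - 1913 = -14361$)
$a = -100$ ($a = 100 \left(-1\right) = -100$)
$c + a = -14361 - 100 = -14461$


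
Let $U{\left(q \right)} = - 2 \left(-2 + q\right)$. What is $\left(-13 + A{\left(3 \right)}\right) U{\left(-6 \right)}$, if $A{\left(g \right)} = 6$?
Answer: $-112$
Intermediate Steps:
$U{\left(q \right)} = 4 - 2 q$
$\left(-13 + A{\left(3 \right)}\right) U{\left(-6 \right)} = \left(-13 + 6\right) \left(4 - -12\right) = - 7 \left(4 + 12\right) = \left(-7\right) 16 = -112$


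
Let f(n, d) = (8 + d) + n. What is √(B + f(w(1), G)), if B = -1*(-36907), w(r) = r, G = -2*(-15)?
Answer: 7*√754 ≈ 192.21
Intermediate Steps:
G = 30
f(n, d) = 8 + d + n
B = 36907
√(B + f(w(1), G)) = √(36907 + (8 + 30 + 1)) = √(36907 + 39) = √36946 = 7*√754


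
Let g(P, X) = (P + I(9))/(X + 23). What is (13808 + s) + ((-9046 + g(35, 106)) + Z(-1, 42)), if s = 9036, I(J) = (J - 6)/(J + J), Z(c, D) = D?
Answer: 10712371/774 ≈ 13840.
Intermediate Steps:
I(J) = (-6 + J)/(2*J) (I(J) = (-6 + J)/((2*J)) = (-6 + J)*(1/(2*J)) = (-6 + J)/(2*J))
g(P, X) = (⅙ + P)/(23 + X) (g(P, X) = (P + (½)*(-6 + 9)/9)/(X + 23) = (P + (½)*(⅑)*3)/(23 + X) = (P + ⅙)/(23 + X) = (⅙ + P)/(23 + X))
(13808 + s) + ((-9046 + g(35, 106)) + Z(-1, 42)) = (13808 + 9036) + ((-9046 + (⅙ + 35)/(23 + 106)) + 42) = 22844 + ((-9046 + (211/6)/129) + 42) = 22844 + ((-9046 + (1/129)*(211/6)) + 42) = 22844 + ((-9046 + 211/774) + 42) = 22844 + (-7001393/774 + 42) = 22844 - 6968885/774 = 10712371/774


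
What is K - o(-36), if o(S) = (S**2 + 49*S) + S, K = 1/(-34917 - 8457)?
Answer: 21860495/43374 ≈ 504.00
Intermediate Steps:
K = -1/43374 (K = 1/(-43374) = -1/43374 ≈ -2.3055e-5)
o(S) = S**2 + 50*S
K - o(-36) = -1/43374 - (-36)*(50 - 36) = -1/43374 - (-36)*14 = -1/43374 - 1*(-504) = -1/43374 + 504 = 21860495/43374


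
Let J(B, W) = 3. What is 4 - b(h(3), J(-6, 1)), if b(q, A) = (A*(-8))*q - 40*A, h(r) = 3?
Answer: 196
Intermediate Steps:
b(q, A) = -40*A - 8*A*q (b(q, A) = (-8*A)*q - 40*A = -8*A*q - 40*A = -40*A - 8*A*q)
4 - b(h(3), J(-6, 1)) = 4 - (-8)*3*(5 + 3) = 4 - (-8)*3*8 = 4 - 1*(-192) = 4 + 192 = 196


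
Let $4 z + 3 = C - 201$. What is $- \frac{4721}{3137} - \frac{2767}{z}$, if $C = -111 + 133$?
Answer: $\frac{16930547}{285467} \approx 59.308$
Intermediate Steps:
$C = 22$
$z = - \frac{91}{2}$ ($z = - \frac{3}{4} + \frac{22 - 201}{4} = - \frac{3}{4} + \frac{1}{4} \left(-179\right) = - \frac{3}{4} - \frac{179}{4} = - \frac{91}{2} \approx -45.5$)
$- \frac{4721}{3137} - \frac{2767}{z} = - \frac{4721}{3137} - \frac{2767}{- \frac{91}{2}} = \left(-4721\right) \frac{1}{3137} - - \frac{5534}{91} = - \frac{4721}{3137} + \frac{5534}{91} = \frac{16930547}{285467}$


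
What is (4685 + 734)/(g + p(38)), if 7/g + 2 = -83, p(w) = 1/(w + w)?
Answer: -35006740/447 ≈ -78315.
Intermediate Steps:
p(w) = 1/(2*w)
g = -7/85 (g = 7/(-2 - 83) = 7/(-85) = 7*(-1/85) = -7/85 ≈ -0.082353)
(4685 + 734)/(g + p(38)) = (4685 + 734)/(-7/85 + (½)/38) = 5419/(-7/85 + (½)*(1/38)) = 5419/(-7/85 + 1/76) = 5419/(-447/6460) = 5419*(-6460/447) = -35006740/447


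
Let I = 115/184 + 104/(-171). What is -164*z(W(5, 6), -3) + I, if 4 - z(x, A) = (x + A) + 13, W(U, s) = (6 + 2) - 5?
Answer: 2019191/1368 ≈ 1476.0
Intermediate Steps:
W(U, s) = 3 (W(U, s) = 8 - 5 = 3)
z(x, A) = -9 - A - x (z(x, A) = 4 - ((x + A) + 13) = 4 - ((A + x) + 13) = 4 - (13 + A + x) = 4 + (-13 - A - x) = -9 - A - x)
I = 23/1368 (I = 115*(1/184) + 104*(-1/171) = 5/8 - 104/171 = 23/1368 ≈ 0.016813)
-164*z(W(5, 6), -3) + I = -164*(-9 - 1*(-3) - 1*3) + 23/1368 = -164*(-9 + 3 - 3) + 23/1368 = -164*(-9) + 23/1368 = 1476 + 23/1368 = 2019191/1368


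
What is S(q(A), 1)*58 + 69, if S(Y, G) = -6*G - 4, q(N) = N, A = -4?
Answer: -511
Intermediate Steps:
S(Y, G) = -4 - 6*G
S(q(A), 1)*58 + 69 = (-4 - 6*1)*58 + 69 = (-4 - 6)*58 + 69 = -10*58 + 69 = -580 + 69 = -511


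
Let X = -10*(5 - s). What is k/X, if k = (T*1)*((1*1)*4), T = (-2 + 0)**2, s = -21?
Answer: -4/65 ≈ -0.061538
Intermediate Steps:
T = 4 (T = (-2)**2 = 4)
X = -260 (X = -10*(5 - 1*(-21)) = -10*(5 + 21) = -10*26 = -260)
k = 16 (k = (4*1)*((1*1)*4) = 4*(1*4) = 4*4 = 16)
k/X = 16/(-260) = 16*(-1/260) = -4/65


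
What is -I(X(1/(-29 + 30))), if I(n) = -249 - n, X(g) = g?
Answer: 250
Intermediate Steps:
-I(X(1/(-29 + 30))) = -(-249 - 1/(-29 + 30)) = -(-249 - 1/1) = -(-249 - 1*1) = -(-249 - 1) = -1*(-250) = 250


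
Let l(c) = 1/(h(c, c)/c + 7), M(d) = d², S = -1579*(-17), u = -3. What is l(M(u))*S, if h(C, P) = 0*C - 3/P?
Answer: 724761/188 ≈ 3855.1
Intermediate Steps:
h(C, P) = -3/P (h(C, P) = 0 - 3/P = -3/P)
S = 26843
l(c) = 1/(7 - 3/c²) (l(c) = 1/((-3/c)/c + 7) = 1/(-3/c² + 7) = 1/(7 - 3/c²))
l(M(u))*S = (((-3)²)²/(-3 + 7*((-3)²)²))*26843 = (9²/(-3 + 7*9²))*26843 = (81/(-3 + 7*81))*26843 = (81/(-3 + 567))*26843 = (81/564)*26843 = (81*(1/564))*26843 = (27/188)*26843 = 724761/188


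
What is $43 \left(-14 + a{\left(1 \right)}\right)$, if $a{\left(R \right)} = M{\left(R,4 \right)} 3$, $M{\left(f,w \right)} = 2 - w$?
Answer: $-860$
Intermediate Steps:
$a{\left(R \right)} = -6$ ($a{\left(R \right)} = \left(2 - 4\right) 3 = \left(-2\right) 3 = -6$)
$43 \left(-14 + a{\left(1 \right)}\right) = 43 \left(-14 - 6\right) = 43 \left(-20\right) = -860$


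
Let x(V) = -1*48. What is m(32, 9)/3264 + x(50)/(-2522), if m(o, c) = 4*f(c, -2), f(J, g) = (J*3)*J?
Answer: 108669/342992 ≈ 0.31683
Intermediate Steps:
f(J, g) = 3*J**2 (f(J, g) = (3*J)*J = 3*J**2)
x(V) = -48
m(o, c) = 12*c**2 (m(o, c) = 4*(3*c**2) = 12*c**2)
m(32, 9)/3264 + x(50)/(-2522) = (12*9**2)/3264 - 48/(-2522) = (12*81)*(1/3264) - 48*(-1/2522) = 972*(1/3264) + 24/1261 = 81/272 + 24/1261 = 108669/342992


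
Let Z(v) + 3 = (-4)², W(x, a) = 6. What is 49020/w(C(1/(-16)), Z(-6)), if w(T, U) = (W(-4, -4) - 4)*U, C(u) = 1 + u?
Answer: 24510/13 ≈ 1885.4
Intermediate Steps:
Z(v) = 13 (Z(v) = -3 + (-4)² = -3 + 16 = 13)
w(T, U) = 2*U (w(T, U) = (6 - 4)*U = 2*U)
49020/w(C(1/(-16)), Z(-6)) = 49020/((2*13)) = 49020/26 = 49020*(1/26) = 24510/13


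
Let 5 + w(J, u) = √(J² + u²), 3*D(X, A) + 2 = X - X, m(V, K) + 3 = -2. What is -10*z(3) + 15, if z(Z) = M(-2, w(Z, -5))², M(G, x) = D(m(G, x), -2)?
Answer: 95/9 ≈ 10.556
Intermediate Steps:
m(V, K) = -5 (m(V, K) = -3 - 2 = -5)
D(X, A) = -⅔ (D(X, A) = -⅔ + (X - X)/3 = -⅔ + (⅓)*0 = -⅔ + 0 = -⅔)
w(J, u) = -5 + √(J² + u²)
M(G, x) = -⅔
z(Z) = 4/9 (z(Z) = (-⅔)² = 4/9)
-10*z(3) + 15 = -10*4/9 + 15 = -40/9 + 15 = 95/9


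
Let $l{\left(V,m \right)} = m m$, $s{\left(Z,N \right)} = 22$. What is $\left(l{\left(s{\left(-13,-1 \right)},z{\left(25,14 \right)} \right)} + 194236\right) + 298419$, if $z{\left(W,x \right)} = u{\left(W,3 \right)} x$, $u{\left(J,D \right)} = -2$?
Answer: $493439$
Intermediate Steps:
$z{\left(W,x \right)} = - 2 x$
$l{\left(V,m \right)} = m^{2}$
$\left(l{\left(s{\left(-13,-1 \right)},z{\left(25,14 \right)} \right)} + 194236\right) + 298419 = \left(\left(\left(-2\right) 14\right)^{2} + 194236\right) + 298419 = \left(\left(-28\right)^{2} + 194236\right) + 298419 = \left(784 + 194236\right) + 298419 = 195020 + 298419 = 493439$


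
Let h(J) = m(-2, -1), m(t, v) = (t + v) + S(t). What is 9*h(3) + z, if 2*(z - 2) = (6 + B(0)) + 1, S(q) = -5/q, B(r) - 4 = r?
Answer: 3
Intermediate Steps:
B(r) = 4 + r
m(t, v) = t + v - 5/t (m(t, v) = (t + v) - 5/t = t + v - 5/t)
h(J) = -1/2 (h(J) = -2 - 1 - 5/(-2) = -2 - 1 - 5*(-1/2) = -2 - 1 + 5/2 = -1/2)
z = 15/2 (z = 2 + ((6 + (4 + 0)) + 1)/2 = 2 + ((6 + 4) + 1)/2 = 2 + (10 + 1)/2 = 2 + (1/2)*11 = 2 + 11/2 = 15/2 ≈ 7.5000)
9*h(3) + z = 9*(-1/2) + 15/2 = -9/2 + 15/2 = 3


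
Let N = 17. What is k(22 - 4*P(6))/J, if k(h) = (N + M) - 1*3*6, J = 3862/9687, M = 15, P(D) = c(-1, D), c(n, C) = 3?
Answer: 67809/1931 ≈ 35.116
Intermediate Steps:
P(D) = 3
J = 3862/9687 (J = 3862*(1/9687) = 3862/9687 ≈ 0.39868)
k(h) = 14 (k(h) = (17 + 15) - 1*3*6 = 32 - 3*6 = 32 - 18 = 14)
k(22 - 4*P(6))/J = 14/(3862/9687) = 14*(9687/3862) = 67809/1931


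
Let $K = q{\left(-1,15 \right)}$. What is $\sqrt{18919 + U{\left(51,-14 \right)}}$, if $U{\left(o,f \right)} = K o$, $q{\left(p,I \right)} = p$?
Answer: $2 \sqrt{4717} \approx 137.36$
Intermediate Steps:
$K = -1$
$U{\left(o,f \right)} = - o$
$\sqrt{18919 + U{\left(51,-14 \right)}} = \sqrt{18919 - 51} = \sqrt{18868} = 2 \sqrt{4717}$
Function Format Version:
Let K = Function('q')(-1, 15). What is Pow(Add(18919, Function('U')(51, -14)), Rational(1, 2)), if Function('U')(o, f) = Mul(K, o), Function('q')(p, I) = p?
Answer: Mul(2, Pow(4717, Rational(1, 2))) ≈ 137.36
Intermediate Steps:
K = -1
Function('U')(o, f) = Mul(-1, o)
Pow(Add(18919, Function('U')(51, -14)), Rational(1, 2)) = Pow(Add(18919, Mul(-1, 51)), Rational(1, 2)) = Pow(Add(18919, -51), Rational(1, 2)) = Pow(18868, Rational(1, 2)) = Mul(2, Pow(4717, Rational(1, 2)))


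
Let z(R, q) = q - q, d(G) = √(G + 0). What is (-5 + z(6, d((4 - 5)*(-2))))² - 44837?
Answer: -44812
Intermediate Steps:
d(G) = √G
z(R, q) = 0
(-5 + z(6, d((4 - 5)*(-2))))² - 44837 = (-5 + 0)² - 44837 = (-5)² - 44837 = 25 - 44837 = -44812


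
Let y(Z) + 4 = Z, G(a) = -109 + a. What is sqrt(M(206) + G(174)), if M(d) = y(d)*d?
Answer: sqrt(41677) ≈ 204.15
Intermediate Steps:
y(Z) = -4 + Z
M(d) = d*(-4 + d) (M(d) = (-4 + d)*d = d*(-4 + d))
sqrt(M(206) + G(174)) = sqrt(206*(-4 + 206) + (-109 + 174)) = sqrt(206*202 + 65) = sqrt(41612 + 65) = sqrt(41677)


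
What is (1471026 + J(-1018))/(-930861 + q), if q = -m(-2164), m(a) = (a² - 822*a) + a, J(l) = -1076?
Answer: -1469950/7390401 ≈ -0.19890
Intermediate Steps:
m(a) = a² - 821*a
q = -6459540 (q = -(-2164)*(-821 - 2164) = -(-2164)*(-2985) = -1*6459540 = -6459540)
(1471026 + J(-1018))/(-930861 + q) = (1471026 - 1076)/(-930861 - 6459540) = 1469950/(-7390401) = 1469950*(-1/7390401) = -1469950/7390401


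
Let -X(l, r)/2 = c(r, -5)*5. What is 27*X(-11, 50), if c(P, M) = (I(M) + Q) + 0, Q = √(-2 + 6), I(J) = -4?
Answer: 540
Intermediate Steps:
Q = 2 (Q = √4 = 2)
c(P, M) = -2 (c(P, M) = (-4 + 2) + 0 = -2 + 0 = -2)
X(l, r) = 20 (X(l, r) = -(-4)*5 = -2*(-10) = 20)
27*X(-11, 50) = 27*20 = 540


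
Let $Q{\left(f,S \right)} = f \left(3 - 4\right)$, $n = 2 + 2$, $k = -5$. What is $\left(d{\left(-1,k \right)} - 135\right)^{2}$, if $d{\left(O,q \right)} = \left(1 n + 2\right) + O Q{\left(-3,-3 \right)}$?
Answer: $17424$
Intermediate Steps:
$n = 4$
$Q{\left(f,S \right)} = - f$ ($Q{\left(f,S \right)} = f \left(-1\right) = - f$)
$d{\left(O,q \right)} = 6 + 3 O$ ($d{\left(O,q \right)} = \left(1 \cdot 4 + 2\right) + O \left(\left(-1\right) \left(-3\right)\right) = \left(4 + 2\right) + O 3 = 6 + 3 O$)
$\left(d{\left(-1,k \right)} - 135\right)^{2} = \left(\left(6 + 3 \left(-1\right)\right) - 135\right)^{2} = \left(\left(6 - 3\right) - 135\right)^{2} = \left(3 - 135\right)^{2} = \left(-132\right)^{2} = 17424$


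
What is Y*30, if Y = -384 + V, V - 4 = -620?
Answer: -30000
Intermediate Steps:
V = -616 (V = 4 - 620 = -616)
Y = -1000 (Y = -384 - 616 = -1000)
Y*30 = -1000*30 = -30000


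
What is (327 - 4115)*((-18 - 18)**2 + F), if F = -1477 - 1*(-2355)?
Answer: -8235112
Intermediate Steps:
F = 878 (F = -1477 + 2355 = 878)
(327 - 4115)*((-18 - 18)**2 + F) = (327 - 4115)*((-18 - 18)**2 + 878) = -3788*((-36)**2 + 878) = -3788*(1296 + 878) = -3788*2174 = -8235112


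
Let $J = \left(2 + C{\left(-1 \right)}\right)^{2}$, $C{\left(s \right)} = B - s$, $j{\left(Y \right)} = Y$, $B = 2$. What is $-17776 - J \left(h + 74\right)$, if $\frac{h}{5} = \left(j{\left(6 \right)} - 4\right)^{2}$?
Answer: $-20126$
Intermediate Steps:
$C{\left(s \right)} = 2 - s$
$J = 25$ ($J = \left(2 + \left(2 - -1\right)\right)^{2} = \left(2 + \left(2 + 1\right)\right)^{2} = \left(2 + 3\right)^{2} = 5^{2} = 25$)
$h = 20$ ($h = 5 \left(6 - 4\right)^{2} = 5 \cdot 2^{2} = 5 \cdot 4 = 20$)
$-17776 - J \left(h + 74\right) = -17776 - 25 \left(20 + 74\right) = -17776 - 25 \cdot 94 = -17776 - 2350 = -20126$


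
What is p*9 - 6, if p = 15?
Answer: 129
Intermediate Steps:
p*9 - 6 = 15*9 - 6 = 135 - 6 = 129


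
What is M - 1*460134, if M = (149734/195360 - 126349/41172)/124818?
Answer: -2138678010690860127/4647946056160 ≈ -4.6013e+5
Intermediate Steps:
M = -85734687/4647946056160 (M = (149734*(1/195360) - 126349*1/41172)*(1/124818) = (74867/97680 - 126349/41172)*(1/124818) = -257204061/111713360*1/124818 = -85734687/4647946056160 ≈ -1.8446e-5)
M - 1*460134 = -85734687/4647946056160 - 1*460134 = -85734687/4647946056160 - 460134 = -2138678010690860127/4647946056160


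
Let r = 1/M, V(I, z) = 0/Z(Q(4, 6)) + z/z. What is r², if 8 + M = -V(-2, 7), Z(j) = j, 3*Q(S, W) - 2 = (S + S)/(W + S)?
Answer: 1/81 ≈ 0.012346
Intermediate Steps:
Q(S, W) = ⅔ + 2*S/(3*(S + W)) (Q(S, W) = ⅔ + ((S + S)/(W + S))/3 = ⅔ + ((2*S)/(S + W))/3 = ⅔ + (2*S/(S + W))/3 = ⅔ + 2*S/(3*(S + W)))
V(I, z) = 1 (V(I, z) = 0/((2*(6 + 2*4)/(3*(4 + 6)))) + z/z = 0/(((⅔)*(6 + 8)/10)) + 1 = 0/(((⅔)*(⅒)*14)) + 1 = 0/(14/15) + 1 = 0*(15/14) + 1 = 0 + 1 = 1)
M = -9 (M = -8 - 1*1 = -8 - 1 = -9)
r = -⅑ (r = 1/(-9) = -⅑ ≈ -0.11111)
r² = (-⅑)² = 1/81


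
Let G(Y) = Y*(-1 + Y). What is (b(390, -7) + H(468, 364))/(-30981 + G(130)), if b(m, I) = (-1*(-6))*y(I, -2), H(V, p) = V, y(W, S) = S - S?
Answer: -52/1579 ≈ -0.032932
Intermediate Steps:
y(W, S) = 0
b(m, I) = 0 (b(m, I) = -1*(-6)*0 = 6*0 = 0)
(b(390, -7) + H(468, 364))/(-30981 + G(130)) = (0 + 468)/(-30981 + 130*(-1 + 130)) = 468/(-30981 + 130*129) = 468/(-30981 + 16770) = 468/(-14211) = 468*(-1/14211) = -52/1579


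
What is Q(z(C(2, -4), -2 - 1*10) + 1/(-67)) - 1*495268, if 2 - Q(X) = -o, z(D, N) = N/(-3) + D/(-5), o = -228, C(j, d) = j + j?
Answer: -495494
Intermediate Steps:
C(j, d) = 2*j
z(D, N) = -N/3 - D/5 (z(D, N) = N*(-⅓) + D*(-⅕) = -N/3 - D/5)
Q(X) = -226 (Q(X) = 2 - (-1)*(-228) = 2 - 1*228 = 2 - 228 = -226)
Q(z(C(2, -4), -2 - 1*10) + 1/(-67)) - 1*495268 = -226 - 1*495268 = -226 - 495268 = -495494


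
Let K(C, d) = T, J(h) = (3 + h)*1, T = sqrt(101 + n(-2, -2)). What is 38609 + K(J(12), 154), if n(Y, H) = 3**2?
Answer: 38609 + sqrt(110) ≈ 38620.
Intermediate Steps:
n(Y, H) = 9
T = sqrt(110) (T = sqrt(101 + 9) = sqrt(110) ≈ 10.488)
J(h) = 3 + h
K(C, d) = sqrt(110)
38609 + K(J(12), 154) = 38609 + sqrt(110)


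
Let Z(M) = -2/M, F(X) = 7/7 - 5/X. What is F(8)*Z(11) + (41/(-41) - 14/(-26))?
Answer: -303/572 ≈ -0.52972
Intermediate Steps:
F(X) = 1 - 5/X (F(X) = 7*(1/7) - 5/X = 1 - 5/X)
F(8)*Z(11) + (41/(-41) - 14/(-26)) = ((-5 + 8)/8)*(-2/11) + (41/(-41) - 14/(-26)) = ((1/8)*3)*(-2*1/11) + (41*(-1/41) - 14*(-1/26)) = (3/8)*(-2/11) + (-1 + 7/13) = -3/44 - 6/13 = -303/572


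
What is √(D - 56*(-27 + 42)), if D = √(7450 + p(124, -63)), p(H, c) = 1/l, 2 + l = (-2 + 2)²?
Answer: √(-3360 + 2*√29798)/2 ≈ 27.453*I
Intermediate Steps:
l = -2 (l = -2 + (-2 + 2)² = -2 + 0² = -2 + 0 = -2)
p(H, c) = -½ (p(H, c) = 1/(-2) = -½)
D = √29798/2 (D = √(7450 - ½) = √(14899/2) = √29798/2 ≈ 86.311)
√(D - 56*(-27 + 42)) = √(√29798/2 - 56*(-27 + 42)) = √(√29798/2 - 56*15) = √(√29798/2 - 840) = √(-840 + √29798/2)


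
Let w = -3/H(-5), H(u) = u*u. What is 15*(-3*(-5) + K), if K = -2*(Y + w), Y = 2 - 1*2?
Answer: 1143/5 ≈ 228.60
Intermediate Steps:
Y = 0 (Y = 2 - 2 = 0)
H(u) = u²
w = -3/25 (w = -3/((-5)²) = -3/25 ≈ -0.12000)
K = 6/25 (K = -2*(0 - 3/25) = -2*(-3/25) = 6/25 ≈ 0.24000)
15*(-3*(-5) + K) = 15*(-3*(-5) + 6/25) = 15*(15 + 6/25) = 15*(381/25) = 1143/5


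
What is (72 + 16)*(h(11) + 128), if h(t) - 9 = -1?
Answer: 11968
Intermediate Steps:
h(t) = 8 (h(t) = 9 - 1 = 8)
(72 + 16)*(h(11) + 128) = (72 + 16)*(8 + 128) = 88*136 = 11968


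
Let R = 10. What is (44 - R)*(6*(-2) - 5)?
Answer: -578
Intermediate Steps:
(44 - R)*(6*(-2) - 5) = (44 - 1*10)*(6*(-2) - 5) = (44 - 10)*(-12 - 5) = 34*(-17) = -578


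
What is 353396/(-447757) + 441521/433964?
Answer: 44332976653/194310418748 ≈ 0.22816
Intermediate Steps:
353396/(-447757) + 441521/433964 = 353396*(-1/447757) + 441521*(1/433964) = -353396/447757 + 441521/433964 = 44332976653/194310418748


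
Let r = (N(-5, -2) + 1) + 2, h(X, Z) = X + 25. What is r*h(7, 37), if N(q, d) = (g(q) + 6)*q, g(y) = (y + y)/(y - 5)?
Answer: -1024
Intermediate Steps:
g(y) = 2*y/(-5 + y) (g(y) = (2*y)/(-5 + y) = 2*y/(-5 + y))
h(X, Z) = 25 + X
N(q, d) = q*(6 + 2*q/(-5 + q)) (N(q, d) = (2*q/(-5 + q) + 6)*q = (6 + 2*q/(-5 + q))*q = q*(6 + 2*q/(-5 + q)))
r = -32 (r = (2*(-5)*(-15 + 4*(-5))/(-5 - 5) + 1) + 2 = (2*(-5)*(-15 - 20)/(-10) + 1) + 2 = (2*(-5)*(-1/10)*(-35) + 1) + 2 = (-35 + 1) + 2 = -34 + 2 = -32)
r*h(7, 37) = -32*(25 + 7) = -32*32 = -1024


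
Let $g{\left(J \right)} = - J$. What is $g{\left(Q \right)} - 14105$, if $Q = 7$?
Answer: $-14112$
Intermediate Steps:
$g{\left(Q \right)} - 14105 = \left(-1\right) 7 - 14105 = -7 - 14105 = -14112$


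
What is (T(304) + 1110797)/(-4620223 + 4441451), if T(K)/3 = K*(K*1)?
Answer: -1388045/178772 ≈ -7.7643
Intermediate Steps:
T(K) = 3*K² (T(K) = 3*(K*(K*1)) = 3*(K*K) = 3*K²)
(T(304) + 1110797)/(-4620223 + 4441451) = (3*304² + 1110797)/(-4620223 + 4441451) = (3*92416 + 1110797)/(-178772) = (277248 + 1110797)*(-1/178772) = 1388045*(-1/178772) = -1388045/178772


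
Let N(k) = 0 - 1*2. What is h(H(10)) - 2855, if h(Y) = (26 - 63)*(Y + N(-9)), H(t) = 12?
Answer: -3225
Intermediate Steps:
N(k) = -2 (N(k) = 0 - 2 = -2)
h(Y) = 74 - 37*Y (h(Y) = (26 - 63)*(Y - 2) = -37*(-2 + Y) = 74 - 37*Y)
h(H(10)) - 2855 = (74 - 37*12) - 2855 = (74 - 444) - 2855 = -370 - 2855 = -3225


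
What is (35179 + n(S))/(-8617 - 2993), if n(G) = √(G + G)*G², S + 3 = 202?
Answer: -35179/11610 - 39601*√398/11610 ≈ -71.078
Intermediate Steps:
S = 199 (S = -3 + 202 = 199)
n(G) = √2*G^(5/2) (n(G) = √(2*G)*G² = (√2*√G)*G² = √2*G^(5/2))
(35179 + n(S))/(-8617 - 2993) = (35179 + √2*199^(5/2))/(-8617 - 2993) = (35179 + √2*(39601*√199))/(-11610) = (35179 + 39601*√398)*(-1/11610) = -35179/11610 - 39601*√398/11610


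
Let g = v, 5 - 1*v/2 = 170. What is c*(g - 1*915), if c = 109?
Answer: -135705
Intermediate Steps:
v = -330 (v = 10 - 2*170 = 10 - 340 = -330)
g = -330
c*(g - 1*915) = 109*(-330 - 1*915) = 109*(-330 - 915) = 109*(-1245) = -135705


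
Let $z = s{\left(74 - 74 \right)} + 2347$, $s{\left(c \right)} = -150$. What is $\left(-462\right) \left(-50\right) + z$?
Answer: $25297$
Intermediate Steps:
$z = 2197$ ($z = -150 + 2347 = 2197$)
$\left(-462\right) \left(-50\right) + z = \left(-462\right) \left(-50\right) + 2197 = 23100 + 2197 = 25297$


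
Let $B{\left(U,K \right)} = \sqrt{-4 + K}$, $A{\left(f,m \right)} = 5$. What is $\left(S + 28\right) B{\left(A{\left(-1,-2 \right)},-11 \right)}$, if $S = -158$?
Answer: $- 130 i \sqrt{15} \approx - 503.49 i$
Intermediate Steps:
$\left(S + 28\right) B{\left(A{\left(-1,-2 \right)},-11 \right)} = \left(-158 + 28\right) \sqrt{-4 - 11} = - 130 \sqrt{-15} = - 130 i \sqrt{15}$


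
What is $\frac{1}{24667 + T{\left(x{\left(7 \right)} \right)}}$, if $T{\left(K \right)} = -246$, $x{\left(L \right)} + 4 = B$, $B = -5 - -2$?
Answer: $\frac{1}{24421} \approx 4.0948 \cdot 10^{-5}$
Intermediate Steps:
$B = -3$ ($B = -5 + 2 = -3$)
$x{\left(L \right)} = -7$ ($x{\left(L \right)} = -4 - 3 = -7$)
$\frac{1}{24667 + T{\left(x{\left(7 \right)} \right)}} = \frac{1}{24667 - 246} = \frac{1}{24421}$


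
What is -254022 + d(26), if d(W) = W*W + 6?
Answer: -253340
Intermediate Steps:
d(W) = 6 + W² (d(W) = W² + 6 = 6 + W²)
-254022 + d(26) = -254022 + (6 + 26²) = -254022 + (6 + 676) = -254022 + 682 = -253340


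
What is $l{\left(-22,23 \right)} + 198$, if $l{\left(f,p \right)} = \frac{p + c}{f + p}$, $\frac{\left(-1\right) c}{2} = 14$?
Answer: $193$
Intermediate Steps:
$c = -28$ ($c = \left(-2\right) 14 = -28$)
$l{\left(f,p \right)} = \frac{-28 + p}{f + p}$ ($l{\left(f,p \right)} = \frac{p - 28}{f + p} = \frac{-28 + p}{f + p}$)
$l{\left(-22,23 \right)} + 198 = \frac{-28 + 23}{-22 + 23} + 198 = 1^{-1} \left(-5\right) + 198 = 1 \left(-5\right) + 198 = -5 + 198 = 193$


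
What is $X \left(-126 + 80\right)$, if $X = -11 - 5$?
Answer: $736$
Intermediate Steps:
$X = -16$
$X \left(-126 + 80\right) = - 16 \left(-126 + 80\right) = \left(-16\right) \left(-46\right) = 736$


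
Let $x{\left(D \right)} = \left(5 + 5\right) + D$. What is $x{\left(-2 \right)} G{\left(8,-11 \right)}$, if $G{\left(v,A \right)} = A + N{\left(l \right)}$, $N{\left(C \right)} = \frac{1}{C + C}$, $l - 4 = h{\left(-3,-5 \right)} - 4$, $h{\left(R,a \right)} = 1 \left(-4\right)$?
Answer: $-89$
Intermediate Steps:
$h{\left(R,a \right)} = -4$
$l = -4$ ($l = 4 - 8 = -4$)
$x{\left(D \right)} = 10 + D$
$N{\left(C \right)} = \frac{1}{2 C}$
$G{\left(v,A \right)} = - \frac{1}{8} + A$ ($G{\left(v,A \right)} = A + \frac{1}{2 \left(-4\right)} = A + \frac{1}{2} \left(- \frac{1}{4}\right) = A - \frac{1}{8} = - \frac{1}{8} + A$)
$x{\left(-2 \right)} G{\left(8,-11 \right)} = \left(10 - 2\right) \left(- \frac{1}{8} - 11\right) = 8 \left(- \frac{89}{8}\right) = -89$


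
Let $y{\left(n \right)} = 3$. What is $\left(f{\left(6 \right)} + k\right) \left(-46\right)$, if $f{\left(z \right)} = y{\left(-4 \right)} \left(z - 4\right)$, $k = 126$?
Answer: $-6072$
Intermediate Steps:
$f{\left(z \right)} = -12 + 3 z$ ($f{\left(z \right)} = 3 \left(z - 4\right) = 3 \left(-4 + z\right) = -12 + 3 z$)
$\left(f{\left(6 \right)} + k\right) \left(-46\right) = \left(\left(-12 + 3 \cdot 6\right) + 126\right) \left(-46\right) = \left(\left(-12 + 18\right) + 126\right) \left(-46\right) = \left(6 + 126\right) \left(-46\right) = 132 \left(-46\right) = -6072$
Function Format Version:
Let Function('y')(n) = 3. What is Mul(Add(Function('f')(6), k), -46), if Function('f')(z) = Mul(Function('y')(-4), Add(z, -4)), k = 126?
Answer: -6072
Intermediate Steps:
Function('f')(z) = Add(-12, Mul(3, z)) (Function('f')(z) = Mul(3, Add(z, -4)) = Mul(3, Add(-4, z)) = Add(-12, Mul(3, z)))
Mul(Add(Function('f')(6), k), -46) = Mul(Add(Add(-12, Mul(3, 6)), 126), -46) = Mul(Add(Add(-12, 18), 126), -46) = Mul(Add(6, 126), -46) = Mul(132, -46) = -6072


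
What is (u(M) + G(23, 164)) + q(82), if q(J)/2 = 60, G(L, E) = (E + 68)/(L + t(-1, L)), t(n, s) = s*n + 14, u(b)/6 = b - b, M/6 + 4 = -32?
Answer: 956/7 ≈ 136.57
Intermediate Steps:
M = -216 (M = -24 + 6*(-32) = -24 - 192 = -216)
u(b) = 0 (u(b) = 6*(b - b) = 6*0 = 0)
t(n, s) = 14 + n*s (t(n, s) = n*s + 14 = 14 + n*s)
G(L, E) = 34/7 + E/14 (G(L, E) = (E + 68)/(L + (14 - L)) = (68 + E)/14 = (68 + E)*(1/14) = 34/7 + E/14)
q(J) = 120 (q(J) = 2*60 = 120)
(u(M) + G(23, 164)) + q(82) = (0 + (34/7 + (1/14)*164)) + 120 = (0 + (34/7 + 82/7)) + 120 = (0 + 116/7) + 120 = 116/7 + 120 = 956/7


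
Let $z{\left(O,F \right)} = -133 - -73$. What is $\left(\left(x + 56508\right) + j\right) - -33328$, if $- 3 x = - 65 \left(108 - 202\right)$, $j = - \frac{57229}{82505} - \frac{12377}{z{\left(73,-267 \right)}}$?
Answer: $\frac{87130154089}{990060} \approx 88005.0$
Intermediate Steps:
$z{\left(O,F \right)} = -60$ ($z{\left(O,F \right)} = -133 + 73 = -60$)
$j = \frac{203546129}{990060}$ ($j = - \frac{57229}{82505} - \frac{12377}{-60} = \left(-57229\right) \frac{1}{82505} - - \frac{12377}{60} = - \frac{57229}{82505} + \frac{12377}{60} = \frac{203546129}{990060} \approx 205.59$)
$x = - \frac{6110}{3}$ ($x = - \frac{\left(-65\right) \left(108 - 202\right)}{3} = - \frac{\left(-65\right) \left(-94\right)}{3} = \left(- \frac{1}{3}\right) 6110 = - \frac{6110}{3} \approx -2036.7$)
$\left(\left(x + 56508\right) + j\right) - -33328 = \left(\left(- \frac{6110}{3} + 56508\right) + \frac{203546129}{990060}\right) - -33328 = \left(\frac{163414}{3} + \frac{203546129}{990060}\right) + 33328 = \frac{54133434409}{990060} + 33328 = \frac{87130154089}{990060}$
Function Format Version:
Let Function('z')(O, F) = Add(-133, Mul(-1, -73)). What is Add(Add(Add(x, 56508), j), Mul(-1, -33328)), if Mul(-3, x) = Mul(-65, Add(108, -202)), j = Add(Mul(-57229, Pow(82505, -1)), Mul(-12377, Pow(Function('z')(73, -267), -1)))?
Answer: Rational(87130154089, 990060) ≈ 88005.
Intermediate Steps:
Function('z')(O, F) = -60 (Function('z')(O, F) = Add(-133, 73) = -60)
j = Rational(203546129, 990060) (j = Add(Mul(-57229, Pow(82505, -1)), Mul(-12377, Pow(-60, -1))) = Add(Mul(-57229, Rational(1, 82505)), Mul(-12377, Rational(-1, 60))) = Add(Rational(-57229, 82505), Rational(12377, 60)) = Rational(203546129, 990060) ≈ 205.59)
x = Rational(-6110, 3) (x = Mul(Rational(-1, 3), Mul(-65, Add(108, -202))) = Mul(Rational(-1, 3), Mul(-65, -94)) = Mul(Rational(-1, 3), 6110) = Rational(-6110, 3) ≈ -2036.7)
Add(Add(Add(x, 56508), j), Mul(-1, -33328)) = Add(Add(Add(Rational(-6110, 3), 56508), Rational(203546129, 990060)), Mul(-1, -33328)) = Add(Add(Rational(163414, 3), Rational(203546129, 990060)), 33328) = Add(Rational(54133434409, 990060), 33328) = Rational(87130154089, 990060)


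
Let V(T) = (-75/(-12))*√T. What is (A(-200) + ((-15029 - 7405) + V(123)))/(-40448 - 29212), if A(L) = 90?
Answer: 1862/5805 - 5*√123/55728 ≈ 0.31976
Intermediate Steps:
V(T) = 25*√T/4 (V(T) = (-75*(-1/12))*√T = 25*√T/4)
(A(-200) + ((-15029 - 7405) + V(123)))/(-40448 - 29212) = (90 + ((-15029 - 7405) + 25*√123/4))/(-40448 - 29212) = (90 + (-22434 + 25*√123/4))/(-69660) = (-22344 + 25*√123/4)*(-1/69660) = 1862/5805 - 5*√123/55728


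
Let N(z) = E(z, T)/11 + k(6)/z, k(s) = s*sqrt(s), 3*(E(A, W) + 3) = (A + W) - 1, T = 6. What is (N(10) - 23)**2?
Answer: 1581559/3025 - 1506*sqrt(6)/55 ≈ 455.76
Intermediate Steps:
E(A, W) = -10/3 + A/3 + W/3 (E(A, W) = -3 + ((A + W) - 1)/3 = -3 + (-1 + A + W)/3 = -3 + (-1/3 + A/3 + W/3) = -10/3 + A/3 + W/3)
k(s) = s**(3/2)
N(z) = -4/33 + z/33 + 6*sqrt(6)/z (N(z) = (-10/3 + z/3 + (1/3)*6)/11 + 6**(3/2)/z = (-10/3 + z/3 + 2)*(1/11) + (6*sqrt(6))/z = (-4/3 + z/3)*(1/11) + 6*sqrt(6)/z = (-4/33 + z/33) + 6*sqrt(6)/z = -4/33 + z/33 + 6*sqrt(6)/z)
(N(10) - 23)**2 = ((1/33)*(198*sqrt(6) + 10*(-4 + 10))/10 - 23)**2 = ((1/33)*(1/10)*(198*sqrt(6) + 10*6) - 23)**2 = ((1/33)*(1/10)*(198*sqrt(6) + 60) - 23)**2 = ((1/33)*(1/10)*(60 + 198*sqrt(6)) - 23)**2 = ((2/11 + 3*sqrt(6)/5) - 23)**2 = (-251/11 + 3*sqrt(6)/5)**2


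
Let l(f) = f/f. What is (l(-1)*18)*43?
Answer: 774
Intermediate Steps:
l(f) = 1
(l(-1)*18)*43 = (1*18)*43 = 18*43 = 774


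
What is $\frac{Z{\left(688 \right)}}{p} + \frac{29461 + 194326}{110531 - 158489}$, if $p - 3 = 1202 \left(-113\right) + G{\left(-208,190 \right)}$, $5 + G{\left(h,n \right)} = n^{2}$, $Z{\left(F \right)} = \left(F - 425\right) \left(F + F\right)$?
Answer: $- \frac{2479578415}{298922214} \approx -8.2951$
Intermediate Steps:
$Z{\left(F \right)} = 2 F \left(-425 + F\right)$ ($Z{\left(F \right)} = \left(-425 + F\right) 2 F = 2 F \left(-425 + F\right)$)
$G{\left(h,n \right)} = -5 + n^{2}$
$p = -99728$ ($p = 3 + \left(1202 \left(-113\right) - \left(5 - 190^{2}\right)\right) = 3 + \left(-135826 + \left(-5 + 36100\right)\right) = 3 + \left(-135826 + 36095\right) = 3 - 99731 = -99728$)
$\frac{Z{\left(688 \right)}}{p} + \frac{29461 + 194326}{110531 - 158489} = \frac{2 \cdot 688 \left(-425 + 688\right)}{-99728} + \frac{29461 + 194326}{110531 - 158489} = 2 \cdot 688 \cdot 263 \left(- \frac{1}{99728}\right) + \frac{223787}{110531 - 158489} = 361888 \left(- \frac{1}{99728}\right) + \frac{223787}{-47958} = - \frac{22618}{6233} + 223787 \left(- \frac{1}{47958}\right) = - \frac{22618}{6233} - \frac{223787}{47958} = - \frac{2479578415}{298922214}$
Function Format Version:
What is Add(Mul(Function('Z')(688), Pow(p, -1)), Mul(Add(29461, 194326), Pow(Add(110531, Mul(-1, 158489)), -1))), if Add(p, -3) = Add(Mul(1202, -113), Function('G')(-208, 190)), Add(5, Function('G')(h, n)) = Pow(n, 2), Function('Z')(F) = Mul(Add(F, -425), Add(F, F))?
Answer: Rational(-2479578415, 298922214) ≈ -8.2951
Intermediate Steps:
Function('Z')(F) = Mul(2, F, Add(-425, F)) (Function('Z')(F) = Mul(Add(-425, F), Mul(2, F)) = Mul(2, F, Add(-425, F)))
Function('G')(h, n) = Add(-5, Pow(n, 2))
p = -99728 (p = Add(3, Add(Mul(1202, -113), Add(-5, Pow(190, 2)))) = Add(3, Add(-135826, Add(-5, 36100))) = Add(3, Add(-135826, 36095)) = Add(3, -99731) = -99728)
Add(Mul(Function('Z')(688), Pow(p, -1)), Mul(Add(29461, 194326), Pow(Add(110531, Mul(-1, 158489)), -1))) = Add(Mul(Mul(2, 688, Add(-425, 688)), Pow(-99728, -1)), Mul(Add(29461, 194326), Pow(Add(110531, Mul(-1, 158489)), -1))) = Add(Mul(Mul(2, 688, 263), Rational(-1, 99728)), Mul(223787, Pow(Add(110531, -158489), -1))) = Add(Mul(361888, Rational(-1, 99728)), Mul(223787, Pow(-47958, -1))) = Add(Rational(-22618, 6233), Mul(223787, Rational(-1, 47958))) = Add(Rational(-22618, 6233), Rational(-223787, 47958)) = Rational(-2479578415, 298922214)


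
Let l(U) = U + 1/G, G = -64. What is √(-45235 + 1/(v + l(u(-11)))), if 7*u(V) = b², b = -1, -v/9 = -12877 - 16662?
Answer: I*√641663941718663951235/119101305 ≈ 212.69*I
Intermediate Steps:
v = 265851 (v = -9*(-12877 - 16662) = -9*(-29539) = 265851)
u(V) = ⅐ (u(V) = (⅐)*(-1)² = (⅐)*1 = ⅐)
l(U) = -1/64 + U (l(U) = U + 1/(-64) = U - 1/64 = -1/64 + U)
√(-45235 + 1/(v + l(u(-11)))) = √(-45235 + 1/(265851 + (-1/64 + ⅐))) = √(-45235 + 1/(265851 + 57/448)) = √(-45235 + 1/(119101305/448)) = √(-45235 + 448/119101305) = √(-5387547531227/119101305) = I*√641663941718663951235/119101305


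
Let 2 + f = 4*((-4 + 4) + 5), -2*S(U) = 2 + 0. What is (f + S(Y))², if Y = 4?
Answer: 289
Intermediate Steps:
S(U) = -1 (S(U) = -(2 + 0)/2 = -½*2 = -1)
f = 18 (f = -2 + 4*((-4 + 4) + 5) = -2 + 4*(0 + 5) = -2 + 4*5 = -2 + 20 = 18)
(f + S(Y))² = (18 - 1)² = 17² = 289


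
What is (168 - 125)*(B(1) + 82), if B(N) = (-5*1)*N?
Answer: 3311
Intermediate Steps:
B(N) = -5*N
(168 - 125)*(B(1) + 82) = (168 - 125)*(-5*1 + 82) = 43*(-5 + 82) = 43*77 = 3311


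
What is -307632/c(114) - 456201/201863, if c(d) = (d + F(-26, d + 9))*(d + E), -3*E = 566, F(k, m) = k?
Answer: 11081620071/248695216 ≈ 44.559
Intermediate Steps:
E = -566/3 (E = -⅓*566 = -566/3 ≈ -188.67)
c(d) = (-26 + d)*(-566/3 + d) (c(d) = (d - 26)*(d - 566/3) = (-26 + d)*(-566/3 + d))
-307632/c(114) - 456201/201863 = -307632/(14716/3 + 114² - 644/3*114) - 456201/201863 = -307632/(14716/3 + 12996 - 24472) - 456201*1/201863 = -307632/(-19712/3) - 456201/201863 = -307632*(-3/19712) - 456201/201863 = 57681/1232 - 456201/201863 = 11081620071/248695216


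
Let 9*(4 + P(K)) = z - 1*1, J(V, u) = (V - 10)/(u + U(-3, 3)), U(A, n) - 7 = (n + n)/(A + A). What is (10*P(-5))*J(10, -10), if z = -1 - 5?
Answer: 0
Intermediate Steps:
U(A, n) = 7 + n/A (U(A, n) = 7 + (n + n)/(A + A) = 7 + (2*n)/((2*A)) = 7 + (2*n)*(1/(2*A)) = 7 + n/A)
z = -6
J(V, u) = (-10 + V)/(6 + u) (J(V, u) = (V - 10)/(u + (7 + 3/(-3))) = (-10 + V)/(u + (7 + 3*(-1/3))) = (-10 + V)/(u + (7 - 1)) = (-10 + V)/(u + 6) = (-10 + V)/(6 + u))
P(K) = -43/9 (P(K) = -4 + (-6 - 1*1)/9 = -4 + (-6 - 1)/9 = -4 + (1/9)*(-7) = -4 - 7/9 = -43/9)
(10*P(-5))*J(10, -10) = (10*(-43/9))*((-10 + 10)/(6 - 10)) = -430*0/(9*(-4)) = -(-215)*0/18 = -430/9*0 = 0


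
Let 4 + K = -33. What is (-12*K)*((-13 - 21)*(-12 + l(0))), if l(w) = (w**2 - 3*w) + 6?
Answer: 90576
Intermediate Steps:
K = -37 (K = -4 - 33 = -37)
l(w) = 6 + w**2 - 3*w
(-12*K)*((-13 - 21)*(-12 + l(0))) = (-12*(-37))*((-13 - 21)*(-12 + (6 + 0**2 - 3*0))) = 444*(-34*(-12 + (6 + 0 + 0))) = 444*(-34*(-12 + 6)) = 444*(-34*(-6)) = 444*204 = 90576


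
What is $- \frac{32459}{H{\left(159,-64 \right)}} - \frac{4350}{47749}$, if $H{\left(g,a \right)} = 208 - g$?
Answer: $- \frac{221442563}{334243} \approx -662.52$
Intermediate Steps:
$- \frac{32459}{H{\left(159,-64 \right)}} - \frac{4350}{47749} = - \frac{32459}{208 - 159} - \frac{4350}{47749} = - \frac{32459}{49} - \frac{4350}{47749} = \left(-32459\right) \frac{1}{49} - \frac{4350}{47749} = - \frac{4637}{7} - \frac{4350}{47749} = - \frac{221442563}{334243}$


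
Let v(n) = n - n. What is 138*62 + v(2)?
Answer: 8556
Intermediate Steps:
v(n) = 0
138*62 + v(2) = 138*62 + 0 = 8556 + 0 = 8556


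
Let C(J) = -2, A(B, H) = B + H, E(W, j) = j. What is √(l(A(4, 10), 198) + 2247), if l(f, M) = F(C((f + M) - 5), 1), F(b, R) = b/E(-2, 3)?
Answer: √20217/3 ≈ 47.396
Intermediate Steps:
F(b, R) = b/3
l(f, M) = -⅔ (l(f, M) = (⅓)*(-2) = -⅔)
√(l(A(4, 10), 198) + 2247) = √(-⅔ + 2247) = √(6739/3) = √20217/3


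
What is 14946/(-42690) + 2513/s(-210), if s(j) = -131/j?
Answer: 3754472629/932065 ≈ 4028.1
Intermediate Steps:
14946/(-42690) + 2513/s(-210) = 14946/(-42690) + 2513/((-131/(-210))) = 14946*(-1/42690) + 2513/((-131*(-1/210))) = -2491/7115 + 2513/(131/210) = -2491/7115 + 2513*(210/131) = -2491/7115 + 527730/131 = 3754472629/932065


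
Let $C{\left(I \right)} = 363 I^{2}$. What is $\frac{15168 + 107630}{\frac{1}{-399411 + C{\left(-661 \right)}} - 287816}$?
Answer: $- \frac{19427001187776}{45533329320191} \approx -0.42665$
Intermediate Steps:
$\frac{15168 + 107630}{\frac{1}{-399411 + C{\left(-661 \right)}} - 287816} = \frac{15168 + 107630}{\frac{1}{-399411 + 363 \left(-661\right)^{2}} - 287816} = \frac{122798}{\frac{1}{-399411 + 363 \cdot 436921} - 287816} = \frac{122798}{\frac{1}{-399411 + 158602323} - 287816} = \frac{122798}{\frac{1}{158202912} - 287816} = \frac{122798}{- \frac{45533329320191}{158202912}} = 122798 \left(- \frac{158202912}{45533329320191}\right) = - \frac{19427001187776}{45533329320191}$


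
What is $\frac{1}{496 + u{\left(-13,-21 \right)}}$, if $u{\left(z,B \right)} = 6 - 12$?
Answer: $\frac{1}{490} \approx 0.0020408$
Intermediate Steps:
$u{\left(z,B \right)} = -6$
$\frac{1}{496 + u{\left(-13,-21 \right)}} = \frac{1}{496 - 6} = \frac{1}{490}$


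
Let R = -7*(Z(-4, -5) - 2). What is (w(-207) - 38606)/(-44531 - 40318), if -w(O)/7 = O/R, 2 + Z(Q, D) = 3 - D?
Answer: 154631/339396 ≈ 0.45561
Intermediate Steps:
Z(Q, D) = 1 - D (Z(Q, D) = -2 + (3 - D) = 1 - D)
R = -28 (R = -7*((1 - 1*(-5)) - 2) = -7*((1 + 5) - 2) = -7*(6 - 2) = -7*4 = -28)
w(O) = O/4 (w(O) = -7*O/(-28) = -7*O*(-1)/28 = -(-1)*O/4 = O/4)
(w(-207) - 38606)/(-44531 - 40318) = ((¼)*(-207) - 38606)/(-44531 - 40318) = (-207/4 - 38606)/(-84849) = -154631/4*(-1/84849) = 154631/339396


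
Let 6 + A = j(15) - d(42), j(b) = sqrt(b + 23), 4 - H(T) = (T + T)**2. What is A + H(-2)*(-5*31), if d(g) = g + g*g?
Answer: 48 + sqrt(38) ≈ 54.164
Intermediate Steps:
d(g) = g + g**2
H(T) = 4 - 4*T**2 (H(T) = 4 - (T + T)**2 = 4 - (2*T)**2 = 4 - 4*T**2)
j(b) = sqrt(23 + b)
A = -1812 + sqrt(38) (A = -6 + (sqrt(23 + 15) - 42*(1 + 42)) = -6 + (sqrt(38) - 42*43) = -6 + (sqrt(38) - 1*1806) = -6 + (sqrt(38) - 1806) = -6 + (-1806 + sqrt(38)) = -1812 + sqrt(38) ≈ -1805.8)
A + H(-2)*(-5*31) = (-1812 + sqrt(38)) + (4 - 4*(-2)**2)*(-5*31) = (-1812 + sqrt(38)) + (4 - 4*4)*(-155) = (-1812 + sqrt(38)) + (4 - 16)*(-155) = (-1812 + sqrt(38)) - 12*(-155) = (-1812 + sqrt(38)) + 1860 = 48 + sqrt(38)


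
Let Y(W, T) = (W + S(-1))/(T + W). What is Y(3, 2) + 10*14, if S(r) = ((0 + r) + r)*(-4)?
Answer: 711/5 ≈ 142.20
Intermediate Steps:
S(r) = -8*r (S(r) = (r + r)*(-4) = (2*r)*(-4) = -8*r)
Y(W, T) = (8 + W)/(T + W) (Y(W, T) = (W - 8*(-1))/(T + W) = (W + 8)/(T + W) = (8 + W)/(T + W))
Y(3, 2) + 10*14 = (8 + 3)/(2 + 3) + 10*14 = 11/5 + 140 = 711/5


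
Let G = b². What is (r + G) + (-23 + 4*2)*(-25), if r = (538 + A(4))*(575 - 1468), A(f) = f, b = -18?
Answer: -483307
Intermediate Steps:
r = -484006 (r = (538 + 4)*(575 - 1468) = 542*(-893) = -484006)
G = 324 (G = (-18)² = 324)
(r + G) + (-23 + 4*2)*(-25) = (-484006 + 324) + (-23 + 4*2)*(-25) = -483682 + (-23 + 8)*(-25) = -483682 - 15*(-25) = -483682 + 375 = -483307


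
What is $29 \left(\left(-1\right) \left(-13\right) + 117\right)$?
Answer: $3770$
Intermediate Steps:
$29 \left(\left(-1\right) \left(-13\right) + 117\right) = 29 \left(13 + 117\right) = 29 \cdot 130 = 3770$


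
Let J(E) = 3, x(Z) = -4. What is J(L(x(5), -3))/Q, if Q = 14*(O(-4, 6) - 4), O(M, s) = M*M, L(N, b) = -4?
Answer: 1/56 ≈ 0.017857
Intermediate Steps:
O(M, s) = M²
Q = 168 (Q = 14*((-4)² - 4) = 14*(16 - 4) = 14*12 = 168)
J(L(x(5), -3))/Q = 3/168 = 3*(1/168) = 1/56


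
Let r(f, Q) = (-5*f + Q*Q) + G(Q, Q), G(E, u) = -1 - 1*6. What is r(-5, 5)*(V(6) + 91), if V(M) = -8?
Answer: 3569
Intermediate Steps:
G(E, u) = -7 (G(E, u) = -1 - 6 = -7)
r(f, Q) = -7 + Q² - 5*f (r(f, Q) = (-5*f + Q*Q) - 7 = (-5*f + Q²) - 7 = (Q² - 5*f) - 7 = -7 + Q² - 5*f)
r(-5, 5)*(V(6) + 91) = (-7 + 5² - 5*(-5))*(-8 + 91) = (-7 + 25 + 25)*83 = 43*83 = 3569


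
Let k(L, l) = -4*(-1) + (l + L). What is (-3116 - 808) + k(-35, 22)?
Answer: -3933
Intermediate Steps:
k(L, l) = 4 + L + l (k(L, l) = 4 + (L + l) = 4 + L + l)
(-3116 - 808) + k(-35, 22) = (-3116 - 808) + (4 - 35 + 22) = -3924 - 9 = -3933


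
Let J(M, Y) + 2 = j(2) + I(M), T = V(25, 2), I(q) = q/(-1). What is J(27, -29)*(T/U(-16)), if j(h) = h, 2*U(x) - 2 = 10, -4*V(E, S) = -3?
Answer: -27/8 ≈ -3.3750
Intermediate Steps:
I(q) = -q (I(q) = q*(-1) = -q)
V(E, S) = 3/4 (V(E, S) = -1/4*(-3) = 3/4)
U(x) = 6 (U(x) = 1 + (1/2)*10 = 1 + 5 = 6)
T = 3/4 ≈ 0.75000
J(M, Y) = -M (J(M, Y) = -2 + (2 - M) = -M)
J(27, -29)*(T/U(-16)) = (-1*27)*((3/4)/6) = -81/(4*6) = -27*1/8 = -27/8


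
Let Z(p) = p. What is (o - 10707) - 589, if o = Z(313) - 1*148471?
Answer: -159454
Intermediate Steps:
o = -148158 (o = 313 - 1*148471 = 313 - 148471 = -148158)
(o - 10707) - 589 = (-148158 - 10707) - 589 = -158865 - 589 = -159454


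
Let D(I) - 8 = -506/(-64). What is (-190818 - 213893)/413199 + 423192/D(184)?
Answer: 5595394360757/210318291 ≈ 26604.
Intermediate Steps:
D(I) = 509/32 (D(I) = 8 - 506/(-64) = 8 - 506*(-1/64) = 8 + 253/32 = 509/32)
(-190818 - 213893)/413199 + 423192/D(184) = (-190818 - 213893)/413199 + 423192/(509/32) = -404711*1/413199 + 423192*(32/509) = -404711/413199 + 13542144/509 = 5595394360757/210318291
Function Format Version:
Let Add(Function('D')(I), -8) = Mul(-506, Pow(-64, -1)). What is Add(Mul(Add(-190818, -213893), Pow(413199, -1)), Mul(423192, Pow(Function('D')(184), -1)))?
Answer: Rational(5595394360757, 210318291) ≈ 26604.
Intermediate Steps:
Function('D')(I) = Rational(509, 32) (Function('D')(I) = Add(8, Mul(-506, Pow(-64, -1))) = Add(8, Mul(-506, Rational(-1, 64))) = Add(8, Rational(253, 32)) = Rational(509, 32))
Add(Mul(Add(-190818, -213893), Pow(413199, -1)), Mul(423192, Pow(Function('D')(184), -1))) = Add(Mul(Add(-190818, -213893), Pow(413199, -1)), Mul(423192, Pow(Rational(509, 32), -1))) = Add(Mul(-404711, Rational(1, 413199)), Mul(423192, Rational(32, 509))) = Add(Rational(-404711, 413199), Rational(13542144, 509)) = Rational(5595394360757, 210318291)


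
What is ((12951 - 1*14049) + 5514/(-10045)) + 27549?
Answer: 265694781/10045 ≈ 26450.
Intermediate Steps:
((12951 - 1*14049) + 5514/(-10045)) + 27549 = ((12951 - 14049) + 5514*(-1/10045)) + 27549 = (-1098 - 5514/10045) + 27549 = -11034924/10045 + 27549 = 265694781/10045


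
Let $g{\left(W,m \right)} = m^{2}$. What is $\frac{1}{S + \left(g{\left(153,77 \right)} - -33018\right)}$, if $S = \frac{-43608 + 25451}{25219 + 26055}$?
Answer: $\frac{51274}{1996950321} \approx 2.5676 \cdot 10^{-5}$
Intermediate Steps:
$S = - \frac{18157}{51274} \approx -0.35412$
$\frac{1}{S + \left(g{\left(153,77 \right)} - -33018\right)} = \frac{1}{- \frac{18157}{51274} + \left(77^{2} - -33018\right)} = \frac{1}{- \frac{18157}{51274} + \left(5929 + 33018\right)} = \frac{1}{- \frac{18157}{51274} + 38947} = \frac{1}{\frac{1996950321}{51274}} = \frac{51274}{1996950321}$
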